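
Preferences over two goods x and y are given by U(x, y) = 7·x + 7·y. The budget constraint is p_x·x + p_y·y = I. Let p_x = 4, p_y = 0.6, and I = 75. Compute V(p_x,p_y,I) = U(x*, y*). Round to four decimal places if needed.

Linear utility — the consumer picks whichever good has higher MU/price: 7/4 = 1.75 vs 7/0.6 = 11.6667.
y gives more utility per dollar, so spend all income on y: y* = I/p_y, x* = 0.
Numerically: x* = 0, y* = 125.
Utility at the optimum: U(0, 125) = 875.

V = 875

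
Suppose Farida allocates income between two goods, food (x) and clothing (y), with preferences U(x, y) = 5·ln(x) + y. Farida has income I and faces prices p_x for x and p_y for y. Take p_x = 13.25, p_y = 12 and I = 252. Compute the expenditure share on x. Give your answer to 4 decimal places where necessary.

share on x = 0.2381

At the given prices: x* = 5·12/13.25 = 4.5283, and y* = 16.
Expenditure on x: 13.25·4.5283 = 60; share = 0.2381.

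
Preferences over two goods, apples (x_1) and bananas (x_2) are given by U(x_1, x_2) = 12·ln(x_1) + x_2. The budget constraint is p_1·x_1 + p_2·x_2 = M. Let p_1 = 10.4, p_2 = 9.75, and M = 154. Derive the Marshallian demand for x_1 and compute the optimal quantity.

So x_1*(p_1,p_2) = 12·p_2/p_1, independent of income; and x_2* = (M − 12·p_2)/p_2.
At the given prices: x_1* = 12·9.75/10.4 = 11.25.

x_1* = 11.25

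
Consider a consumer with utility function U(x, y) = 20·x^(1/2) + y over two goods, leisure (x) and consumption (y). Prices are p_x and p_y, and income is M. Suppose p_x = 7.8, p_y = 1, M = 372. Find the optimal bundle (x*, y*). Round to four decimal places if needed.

MU_x = 10/√x, MU_y = 1. Tangency: 10/√x = p_x/p_y.
Solve: √x = 10·p_y/p_x, so x*(p_x,p_y) = (10·p_y/p_x)², and y* = (M − p_x·x*)/p_y.
Plugging in: x* = (10·1/7.8)² = 1.6437, y* = 359.1795.

x* = 1.6437, y* = 359.1795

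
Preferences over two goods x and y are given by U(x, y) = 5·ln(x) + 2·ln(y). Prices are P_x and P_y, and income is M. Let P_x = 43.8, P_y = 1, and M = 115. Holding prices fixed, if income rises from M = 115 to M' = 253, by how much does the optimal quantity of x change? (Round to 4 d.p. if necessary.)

The MRS is (5/2)·y/x. Set MRS = P_x/P_y.
Rearranging, P_y·y = (2/5)·P_x·x. Substituting into the budget gives P_x·x·(1 + (2/5)) = M.
Demand: x*(P_x,P_y,M) = 5/7·M/P_x and y* = 2/7·M/P_y.
At P_x=43.8, P_y=1, M=115: x* = 5/7·115/43.8 = 1.8754.
At M' = 253: x* = 4.1259. Change: 4.1259 − 1.8754 = 2.2505.

Δx* = 2.2505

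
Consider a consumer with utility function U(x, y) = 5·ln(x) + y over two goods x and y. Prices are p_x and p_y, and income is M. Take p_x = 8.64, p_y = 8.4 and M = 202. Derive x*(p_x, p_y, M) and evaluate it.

x* = 4.8611

Set MRS = p_x/p_y: (5/x)/1 = p_x/p_y.
So x*(p_x,p_y) = 5·p_y/p_x, independent of income; and y* = (M − 5·p_y)/p_y.
At the given prices: x* = 5·8.4/8.64 = 4.8611.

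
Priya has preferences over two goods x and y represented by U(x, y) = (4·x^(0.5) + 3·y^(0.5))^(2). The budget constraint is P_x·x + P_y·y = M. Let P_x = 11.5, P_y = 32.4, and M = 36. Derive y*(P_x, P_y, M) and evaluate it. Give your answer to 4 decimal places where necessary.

MU_x ∝ 4·x^(-0.5), MU_y ∝ 3·y^(-0.5), so MRS = (4/3)·(y/x)^(0.5) = P_x/P_y.
Solve for the ratio: y/x = [(3/4)·P_x/P_y]^(2).
Substitute y = (y/x)·x into the budget: x* = M/(P_x + P_y·(y/x)).
Numerically y/x = 0.070864, so x* = 36/(11.5 + 32.4·0.070864) = 2.6095 and y* = 0.070864·2.6095 = 0.1849.

y* = 0.1849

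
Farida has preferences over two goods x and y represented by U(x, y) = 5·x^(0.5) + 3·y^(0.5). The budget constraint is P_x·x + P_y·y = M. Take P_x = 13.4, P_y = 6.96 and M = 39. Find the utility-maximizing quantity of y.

Numerically y/x = 1.334423, so x* = 39/(13.4 + 6.96·1.334423) = 1.719 and y* = 1.334423·1.719 = 2.2939.

y* = 2.2939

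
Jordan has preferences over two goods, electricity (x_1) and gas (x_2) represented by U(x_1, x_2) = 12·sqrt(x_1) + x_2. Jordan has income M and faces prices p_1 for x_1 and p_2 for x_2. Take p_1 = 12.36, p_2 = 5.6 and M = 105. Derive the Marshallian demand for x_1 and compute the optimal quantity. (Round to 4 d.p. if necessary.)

Thus x_1* = (6·p_2/p_1)² — independent of M — with the rest of income spent on x_2.
Plugging in: x_1* = (6·5.6/12.36)² = 7.39.

x_1* = 7.39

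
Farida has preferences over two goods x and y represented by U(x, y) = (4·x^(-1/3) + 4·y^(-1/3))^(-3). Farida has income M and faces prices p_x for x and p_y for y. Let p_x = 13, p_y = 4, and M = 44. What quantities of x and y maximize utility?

x* = 1.9399, y* = 4.6955

MRS = MU_x/MU_y = (y/x)^(4/3). Set equal to p_x/p_y.
Hence y/x = (p_x/p_y)^(1/(4/3)), i.e. raised to the 0.75 power.
Substitute y = (y/x)·x into the budget: x* = M/(p_x + p_y·(y/x)).
Numerically y/x = 2.420541, so x* = 44/(13 + 4·2.420541) = 1.9399 and y* = 2.420541·1.9399 = 4.6955.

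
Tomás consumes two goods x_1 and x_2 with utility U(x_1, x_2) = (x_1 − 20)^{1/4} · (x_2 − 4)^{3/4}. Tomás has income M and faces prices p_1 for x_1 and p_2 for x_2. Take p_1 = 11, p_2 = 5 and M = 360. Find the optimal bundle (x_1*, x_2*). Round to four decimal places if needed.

x_1* = 22.7273, x_2* = 22

After buying the subsistence bundle (20, 4), a share 0.25 of the remaining income goes to x_1: x_1* = 20 + 0.25·(M − 20p_1 − 4p_2)/p_1.
Discretionary income = 360 − 20·11 − 4·5 = 120; x_1* = 20 + 0.25·120/11 = 22.7273; x_2* = 4 + 0.75·120/5 = 22.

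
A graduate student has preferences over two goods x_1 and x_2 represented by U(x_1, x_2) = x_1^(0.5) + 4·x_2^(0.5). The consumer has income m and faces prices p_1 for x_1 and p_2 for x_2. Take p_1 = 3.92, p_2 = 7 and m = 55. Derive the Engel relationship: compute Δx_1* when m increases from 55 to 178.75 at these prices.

From the CES first-order condition, (1/4)·(x_2/x_1)^(0.5) = p_1/p_2.
Solve for the ratio: x_2/x_1 = [4·p_1/p_2]^(2).
With the ratio pinned down, the budget gives x_1* = m/(p_1 + p_2·(x_2/x_1)) and x_2* = (x_2/x_1)·x_1*.
Numerically x_2/x_1 = 5.0176, so x_1* = 55/(3.92 + 7·5.0176) = 1.4087.
At m' = 178.75: x_1* = 4.5783. Change: 4.5783 − 1.4087 = 3.1696.

Δx_1* = 3.1696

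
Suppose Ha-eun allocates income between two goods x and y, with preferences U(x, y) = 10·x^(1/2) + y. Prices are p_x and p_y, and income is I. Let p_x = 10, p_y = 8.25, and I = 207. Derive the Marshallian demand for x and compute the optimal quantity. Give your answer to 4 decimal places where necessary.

MU_x = 5/√x, MU_y = 1. Tangency: 5/√x = p_x/p_y.
Solve: √x = 5·p_y/p_x, so x*(p_x,p_y) = (5·p_y/p_x)², and y* = (I − p_x·x*)/p_y.
Plugging in: x* = (5·8.25/10)² = 17.0156.

x* = 17.0156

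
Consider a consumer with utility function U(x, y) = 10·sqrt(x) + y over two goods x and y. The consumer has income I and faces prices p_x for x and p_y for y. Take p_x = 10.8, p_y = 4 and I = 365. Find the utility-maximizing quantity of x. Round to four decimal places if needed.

x* = 3.4294

Set MRS = p_x/p_y: 5·x^(−1/2) = p_x/p_y.
Solve: √x = 5·p_y/p_x, so x*(p_x,p_y) = (5·p_y/p_x)², and y* = (I − p_x·x*)/p_y.
Plugging in: x* = (5·4/10.8)² = 3.4294.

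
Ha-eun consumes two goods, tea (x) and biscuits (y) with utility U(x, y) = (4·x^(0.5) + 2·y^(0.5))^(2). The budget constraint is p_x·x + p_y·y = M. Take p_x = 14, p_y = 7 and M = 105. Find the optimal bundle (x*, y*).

x* = 5, y* = 5

MU_x ∝ 4·x^(-0.5), MU_y ∝ 2·y^(-0.5), so MRS = 2·(y/x)^(0.5) = p_x/p_y.
Hence y/x = ((1/2)·p_x/p_y)^(1/(0.5)), i.e. raised to the 2 power.
Substitute y = (y/x)·x into the budget: x* = M/(p_x + p_y·(y/x)).
Numerically y/x = 1, so x* = 105/(14 + 7·1) = 5 and y* = 1·5 = 5.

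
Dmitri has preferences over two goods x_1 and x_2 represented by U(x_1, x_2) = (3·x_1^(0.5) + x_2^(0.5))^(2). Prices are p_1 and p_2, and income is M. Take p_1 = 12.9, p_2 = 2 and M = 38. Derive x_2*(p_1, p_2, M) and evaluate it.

x_2* = 7.932

MRS = MU_x_1/MU_x_2 = 3·(x_2/x_1)^(0.5). Set equal to p_1/p_2.
Hence x_2/x_1 = ((1/3)·p_1/p_2)^(1/(0.5)), i.e. raised to the 2 power.
Substitute x_2 = (x_2/x_1)·x_1 into the budget: x_1* = M/(p_1 + p_2·(x_2/x_1)).
Numerically x_2/x_1 = 4.6225, so x_1* = 38/(12.9 + 2·4.6225) = 1.716 and x_2* = 4.6225·1.716 = 7.932.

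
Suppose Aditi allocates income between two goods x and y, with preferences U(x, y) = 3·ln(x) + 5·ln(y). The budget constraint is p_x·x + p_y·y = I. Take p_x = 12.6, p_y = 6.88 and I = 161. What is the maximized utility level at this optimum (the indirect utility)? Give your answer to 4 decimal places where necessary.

V = 18.1145

Tangency: MRS = (3/5)·y/x = p_x/p_y.
So 3·p_y·y = 5·p_x·x; combined with the budget, a share 0.375 of income goes to x.
Demand: x*(p_x,p_y,I) = 0.375·I/p_x and y* = 0.625·I/p_y.
At p_x=12.6, p_y=6.88, I=161: x* = 0.375·161/12.6 = 4.7917, y* = 14.6257.
Utility at the optimum: U(4.7917, 14.6257) = 18.1145.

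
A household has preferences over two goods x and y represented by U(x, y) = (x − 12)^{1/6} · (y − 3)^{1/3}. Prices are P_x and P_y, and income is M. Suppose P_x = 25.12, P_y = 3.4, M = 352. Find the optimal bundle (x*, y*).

x* = 12.5356, y* = 10.9137

This is Cobb-Douglas in (x−12, y−3): tangency gives 1/6·P_y·(y−3) = 1/3·P_x·(x−12).
Substituting into the budget: x* = 12 + 1/3·(M − 12·P_x − 3·P_y)/P_x, and y* = 3 + 2/3·(…)/P_y.
Discretionary income = 352 − 12·25.12 − 3·3.4 = 40.36; x* = 12 + 1/3·40.36/25.12 = 12.5356; y* = 3 + 2/3·40.36/3.4 = 10.9137.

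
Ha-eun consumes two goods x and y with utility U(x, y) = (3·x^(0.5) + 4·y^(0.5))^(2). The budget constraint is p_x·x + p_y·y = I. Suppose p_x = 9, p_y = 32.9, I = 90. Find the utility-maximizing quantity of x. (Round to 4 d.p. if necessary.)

x* = 6.728

Substitute y = (y/x)·x into the budget: x* = I/(p_x + p_y·(y/x)).
Numerically y/x = 0.133036, so x* = 90/(9 + 32.9·0.133036) = 6.728.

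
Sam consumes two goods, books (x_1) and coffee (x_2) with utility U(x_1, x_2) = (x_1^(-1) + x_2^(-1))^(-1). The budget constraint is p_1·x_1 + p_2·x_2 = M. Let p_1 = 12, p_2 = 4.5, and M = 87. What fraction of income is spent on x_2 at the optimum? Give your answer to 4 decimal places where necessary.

share on x_2 = 0.3798

From the CES first-order condition, (x_2/x_1)^(2) = p_1/p_2.
Hence x_2/x_1 = (p_1/p_2)^(1/(2)), i.e. raised to the 0.5 power.
Substitute x_2 = (x_2/x_1)·x_1 into the budget: x_1* = M/(p_1 + p_2·(x_2/x_1)).
Numerically x_2/x_1 = 1.632993, so x_1* = 87/(12 + 4.5·1.632993) = 4.4965 and x_2* = 1.632993·4.4965 = 7.3427.
Expenditure on x_2: 4.5·7.3427 = 33.0422; share = 0.3798.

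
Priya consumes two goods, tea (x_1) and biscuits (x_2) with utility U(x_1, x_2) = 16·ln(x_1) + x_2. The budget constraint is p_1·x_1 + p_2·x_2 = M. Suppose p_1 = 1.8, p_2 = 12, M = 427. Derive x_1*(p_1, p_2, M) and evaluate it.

MU_x_1 = 16/x_1, MU_x_2 = 1. Tangency: 16/x_1 = p_1/p_2.
So x_1*(p_1,p_2) = 16·p_2/p_1, independent of income; and x_2* = (M − 16·p_2)/p_2.
At the given prices: x_1* = 16·12/1.8 = 106.6667.

x_1* = 106.6667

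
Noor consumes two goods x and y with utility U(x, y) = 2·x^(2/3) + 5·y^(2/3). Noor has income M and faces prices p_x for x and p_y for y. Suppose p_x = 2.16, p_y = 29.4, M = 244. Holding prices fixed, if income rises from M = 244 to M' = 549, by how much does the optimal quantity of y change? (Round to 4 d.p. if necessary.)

Δy* = 0.8069

Substitute y = (y/x)·x into the budget: x* = M/(p_x + p_y·(y/x)).
Numerically y/x = 0.006196, so x* = 244/(2.16 + 29.4·0.006196) = 104.1767 and y* = 0.006196·104.1767 = 0.6455.
At M' = 549: y* = 1.4524. Change: 1.4524 − 0.6455 = 0.8069.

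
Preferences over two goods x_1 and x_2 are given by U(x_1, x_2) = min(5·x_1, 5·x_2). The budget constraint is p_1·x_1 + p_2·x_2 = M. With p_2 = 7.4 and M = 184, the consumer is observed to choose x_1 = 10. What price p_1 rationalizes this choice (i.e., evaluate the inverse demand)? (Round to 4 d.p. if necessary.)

p_1 = 11

Leontief preferences: the optimum is at the kink where x_1/5 = x_2/5, i.e. x_2 = x_1.
Budget: p_1·x_1 + p_2·x_1 = M, so (5·p_1 + 5·p_2)·x_1 = 5·M.
Demand: x_1*(p_1,p_2,M) = 5·M/(5·p_1 + 5·p_2), x_2* = 5·M/(5·p_1 + 5·p_2).
Set x_1* = 10 in the demand function and solve for p_1: p_1 = 11.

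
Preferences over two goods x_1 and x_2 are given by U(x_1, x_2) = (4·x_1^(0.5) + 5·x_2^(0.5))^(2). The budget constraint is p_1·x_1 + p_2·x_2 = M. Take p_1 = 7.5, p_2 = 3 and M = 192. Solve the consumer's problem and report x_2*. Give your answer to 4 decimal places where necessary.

x_2* = 50.9554

Substitute x_2 = (x_2/x_1)·x_1 into the budget: x_1* = M/(p_1 + p_2·(x_2/x_1)).
Numerically x_2/x_1 = 9.765625, so x_1* = 192/(7.5 + 3·9.765625) = 5.2178 and x_2* = 9.765625·5.2178 = 50.9554.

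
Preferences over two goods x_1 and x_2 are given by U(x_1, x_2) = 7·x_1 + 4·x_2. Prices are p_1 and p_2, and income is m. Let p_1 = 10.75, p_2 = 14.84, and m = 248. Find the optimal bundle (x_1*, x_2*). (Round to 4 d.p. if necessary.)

Perfect substitutes: compare marginal utility per dollar. 7/p_1 vs 4/p_2 → 0.6512 vs 0.2695.
x_1 gives more utility per dollar, so spend all income on x_1: x_1* = m/p_1, x_2* = 0.
Numerically: x_1* = 23.0698, x_2* = 0.

x_1* = 23.0698, x_2* = 0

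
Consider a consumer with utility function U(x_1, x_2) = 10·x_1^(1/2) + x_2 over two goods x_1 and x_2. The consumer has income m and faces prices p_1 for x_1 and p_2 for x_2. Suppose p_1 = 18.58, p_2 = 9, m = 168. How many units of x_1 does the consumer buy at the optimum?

x_1* = 5.8659

Utility is quasi-linear in x_2; the FOC for x_1 is 5/√x_1 = p_1/p_2.
Solve: √x_1 = 5·p_2/p_1, so x_1*(p_1,p_2) = (5·p_2/p_1)², and x_2* = (m − p_1·x_1*)/p_2.
Plugging in: x_1* = (5·9/18.58)² = 5.8659.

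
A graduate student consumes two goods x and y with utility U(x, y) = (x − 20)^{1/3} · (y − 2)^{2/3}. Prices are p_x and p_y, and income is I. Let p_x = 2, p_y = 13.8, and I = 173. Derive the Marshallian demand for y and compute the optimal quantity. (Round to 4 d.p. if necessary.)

MRS = (1/2)·(y−2)/(x−20). Tangency with p_x/p_y gives y−2 = 2·(p_x/p_y)·(x−20).
After buying the subsistence bundle (20, 2), a share 1/3 of the remaining income goes to x: x* = 20 + 1/3·(I − 20p_x − 2p_y)/p_x.
Discretionary income = 173 − 20·2 − 2·13.8 = 105.4; y* = 2 + 2/3·105.4/13.8 = 7.0918.

y* = 7.0918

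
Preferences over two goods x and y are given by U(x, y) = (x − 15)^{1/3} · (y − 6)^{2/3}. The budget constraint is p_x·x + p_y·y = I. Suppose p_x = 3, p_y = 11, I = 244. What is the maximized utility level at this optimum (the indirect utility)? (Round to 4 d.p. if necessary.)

V = 9.8654

MRS = (1/2)·(y−6)/(x−15). Tangency with p_x/p_y gives y−6 = 2·(p_x/p_y)·(x−15).
After buying the subsistence bundle (15, 6), a share 1/3 of the remaining income goes to x: x* = 15 + 1/3·(I − 15p_x − 6p_y)/p_x.
Discretionary income = 244 − 15·3 − 6·11 = 133; x* = 15 + 1/3·133/3 = 29.7778; y* = 6 + 2/3·133/11 = 14.0606.
Utility at the optimum: U(29.7778, 14.0606) = 9.8654.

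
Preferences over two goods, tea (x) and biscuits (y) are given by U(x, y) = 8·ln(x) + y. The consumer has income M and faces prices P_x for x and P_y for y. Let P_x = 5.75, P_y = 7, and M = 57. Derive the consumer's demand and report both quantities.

So x*(P_x,P_y) = 8·P_y/P_x, independent of income; and y* = (M − 8·P_y)/P_y.
At the given prices: x* = 8·7/5.75 = 9.7391, and y* = 0.1429.

x* = 9.7391, y* = 0.1429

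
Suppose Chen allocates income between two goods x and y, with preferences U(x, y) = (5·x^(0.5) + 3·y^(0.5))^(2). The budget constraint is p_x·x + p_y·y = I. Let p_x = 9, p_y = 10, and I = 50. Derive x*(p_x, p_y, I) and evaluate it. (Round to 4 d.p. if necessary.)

From the CES first-order condition, (5/3)·(y/x)^(0.5) = p_x/p_y.
Solve for the ratio: y/x = [(3/5)·p_x/p_y]^(2).
Substitute y = (y/x)·x into the budget: x* = I/(p_x + p_y·(y/x)).
Numerically y/x = 0.2916, so x* = 50/(9 + 10·0.2916) = 4.196.

x* = 4.196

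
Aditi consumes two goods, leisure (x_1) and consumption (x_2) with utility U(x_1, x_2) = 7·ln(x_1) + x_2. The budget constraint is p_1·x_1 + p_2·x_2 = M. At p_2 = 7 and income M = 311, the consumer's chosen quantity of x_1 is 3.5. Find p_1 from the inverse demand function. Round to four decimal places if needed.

MU_x_1 = 7/x_1, MU_x_2 = 1. Tangency: 7/x_1 = p_1/p_2.
So x_1*(p_1,p_2) = 7·p_2/p_1, independent of income; and x_2* = (M − 7·p_2)/p_2.
Set x_1* = 3.5 in the demand function and solve for p_1: p_1 = 14.

p_1 = 14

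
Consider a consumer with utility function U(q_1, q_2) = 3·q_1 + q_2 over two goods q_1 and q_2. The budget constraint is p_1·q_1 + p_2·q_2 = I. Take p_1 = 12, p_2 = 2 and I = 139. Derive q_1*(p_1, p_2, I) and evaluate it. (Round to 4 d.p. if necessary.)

q_1* = 0

Perfect substitutes: compare marginal utility per dollar. 3/p_1 vs 1/p_2 → 0.25 vs 0.5.
q_2 gives more utility per dollar, so spend all income on q_2: q_2* = I/p_2, q_1* = 0.
Numerically: q_1* = 0, q_2* = 69.5.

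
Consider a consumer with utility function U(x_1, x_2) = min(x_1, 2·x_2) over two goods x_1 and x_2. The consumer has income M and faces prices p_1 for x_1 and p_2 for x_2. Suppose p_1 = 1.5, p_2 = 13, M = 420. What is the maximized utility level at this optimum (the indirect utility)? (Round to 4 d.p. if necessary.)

With perfect complements, no substitution: consume in ratio x_1:x_2 = 2:1.
Budget: p_1·x_1 + p_2·(1/2)·x_1 = M, so (2·p_1 + p_2)·x_1 = 2·M.
Demand: x_1*(p_1,p_2,M) = 2·M/(2·p_1 + p_2), x_2* = M/(2·p_1 + p_2).
Here 2·1.5 + 13 = 16, giving x_1* = 52.5 and x_2* = 26.25.
Utility at the optimum: U(52.5, 26.25) = 52.5.

V = 52.5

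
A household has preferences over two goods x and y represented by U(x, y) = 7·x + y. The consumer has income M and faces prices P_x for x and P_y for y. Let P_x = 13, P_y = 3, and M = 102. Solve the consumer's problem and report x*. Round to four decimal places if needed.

x gives more utility per dollar, so spend all income on x: x* = M/P_x, y* = 0.
Numerically: x* = 7.8462, y* = 0.

x* = 7.8462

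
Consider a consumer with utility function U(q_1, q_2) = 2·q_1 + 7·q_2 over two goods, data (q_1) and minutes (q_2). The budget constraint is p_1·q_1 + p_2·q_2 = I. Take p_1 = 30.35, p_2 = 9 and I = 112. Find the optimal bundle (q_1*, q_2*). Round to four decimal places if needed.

q_1* = 0, q_2* = 12.4444

Numerically: q_1* = 0, q_2* = 12.4444.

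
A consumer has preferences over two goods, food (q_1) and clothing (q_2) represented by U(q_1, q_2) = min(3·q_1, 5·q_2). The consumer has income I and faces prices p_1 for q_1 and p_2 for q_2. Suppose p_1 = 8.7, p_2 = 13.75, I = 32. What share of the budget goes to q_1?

Leontief preferences: the optimum is at the kink where q_1/5 = q_2/3, i.e. q_2 = (3/5)·q_1.
Budget: p_1·q_1 + p_2·(3/5)·q_1 = I, so (5·p_1 + 3·p_2)·q_1 = 5·I.
Demand: q_1*(p_1,p_2,I) = 5·I/(5·p_1 + 3·p_2), q_2* = 3·I/(5·p_1 + 3·p_2).
Here 5·8.7 + 3·13.75 = 84.75, giving q_1* = 1.8879 and q_2* = 1.1327.
Expenditure on q_1: 8.7·1.8879 = 16.4248; share = 0.5133.

share on q_1 = 0.5133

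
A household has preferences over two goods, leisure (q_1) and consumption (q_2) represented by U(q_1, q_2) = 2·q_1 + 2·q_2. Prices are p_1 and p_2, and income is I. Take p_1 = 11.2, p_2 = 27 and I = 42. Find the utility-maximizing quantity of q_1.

Linear utility — the consumer picks whichever good has higher MU/price: 2/11.2 = 0.1786 vs 2/27 = 0.0741.
q_1 gives more utility per dollar, so spend all income on q_1: q_1* = I/p_1, q_2* = 0.
Numerically: q_1* = 3.75, q_2* = 0.

q_1* = 3.75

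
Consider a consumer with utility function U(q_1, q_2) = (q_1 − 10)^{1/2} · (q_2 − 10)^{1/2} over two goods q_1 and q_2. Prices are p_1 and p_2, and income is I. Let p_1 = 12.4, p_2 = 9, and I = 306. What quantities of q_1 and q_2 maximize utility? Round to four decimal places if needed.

q_1* = 13.7097, q_2* = 15.1111

This is Cobb-Douglas in (q_1−10, q_2−10): tangency gives 0.5·p_2·(q_2−10) = 0.5·p_1·(q_1−10).
After buying the subsistence bundle (10, 10), a share 0.5 of the remaining income goes to q_1: q_1* = 10 + 0.5·(I − 10p_1 − 10p_2)/p_1.
Discretionary income = 306 − 10·12.4 − 10·9 = 92; q_1* = 10 + 0.5·92/12.4 = 13.7097; q_2* = 10 + 0.5·92/9 = 15.1111.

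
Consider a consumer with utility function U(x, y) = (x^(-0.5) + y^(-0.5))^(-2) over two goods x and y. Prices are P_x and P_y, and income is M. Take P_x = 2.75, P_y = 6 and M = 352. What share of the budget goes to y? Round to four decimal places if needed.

MRS = MU_x/MU_y = (y/x)^(1.5). Set equal to P_x/P_y.
Solve for the ratio: y/x = [P_x/P_y]^(2/3).
With the ratio pinned down, the budget gives x* = M/(P_x + P_y·(y/x)) and y* = (y/x)·x*.
Numerically y/x = 0.594458, so x* = 352/(2.75 + 6·0.594458) = 55.7249 and y* = 0.594458·55.7249 = 33.1261.
Expenditure on y: 6·33.1261 = 198.7565; share = 0.5646.

share on y = 0.5646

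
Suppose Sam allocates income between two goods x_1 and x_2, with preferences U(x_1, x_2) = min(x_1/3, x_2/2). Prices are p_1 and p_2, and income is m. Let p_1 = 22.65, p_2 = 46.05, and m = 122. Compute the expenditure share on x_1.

share on x_1 = 0.4246

Leontief preferences: the optimum is at the kink where x_1/3 = x_2/2, i.e. x_2 = (2/3)·x_1.
Budget: p_1·x_1 + p_2·(2/3)·x_1 = m, so (3·p_1 + 2·p_2)·x_1 = 3·m.
Demand: x_1*(p_1,p_2,m) = 3·m/(3·p_1 + 2·p_2), x_2* = 2·m/(3·p_1 + 2·p_2).
Here 3·22.65 + 2·46.05 = 160.05, giving x_1* = 2.2868 and x_2* = 1.5245.
Expenditure on x_1: 22.65·2.2868 = 51.7957; share = 0.4246.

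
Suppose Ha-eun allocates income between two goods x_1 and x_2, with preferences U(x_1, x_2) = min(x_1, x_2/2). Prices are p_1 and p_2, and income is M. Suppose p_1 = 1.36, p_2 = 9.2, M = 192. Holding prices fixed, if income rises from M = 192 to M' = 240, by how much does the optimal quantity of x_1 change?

Δx_1* = 2.4291

With perfect complements, no substitution: consume in ratio x_1:x_2 = 1:2.
Budget: p_1·x_1 + p_2·2·x_1 = M, so (p_1 + 2·p_2)·x_1 = M.
Demand: x_1*(p_1,p_2,M) = M/(p_1 + 2·p_2), x_2* = 2·M/(p_1 + 2·p_2).
Here 1.36 + 2·9.2 = 19.76, giving x_1* = 9.7166.
At M' = 240: x_1* = 12.1457. Change: 12.1457 − 9.7166 = 2.4291.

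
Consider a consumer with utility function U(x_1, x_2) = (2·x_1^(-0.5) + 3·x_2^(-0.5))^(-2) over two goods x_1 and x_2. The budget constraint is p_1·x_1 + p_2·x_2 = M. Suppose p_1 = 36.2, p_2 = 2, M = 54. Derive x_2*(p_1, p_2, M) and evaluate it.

MRS = MU_x_1/MU_x_2 = (2/3)·(x_2/x_1)^(1.5). Set equal to p_1/p_2.
Hence x_2/x_1 = ((3/2)·p_1/p_2)^(1/(1.5)), i.e. raised to the 2/3 power.
With the ratio pinned down, the budget gives x_1* = M/(p_1 + p_2·(x_2/x_1)) and x_2* = (x_2/x_1)·x_1*.
Numerically x_2/x_1 = 9.033303, so x_1* = 54/(36.2 + 2·9.033303) = 0.9951 and x_2* = 9.033303·0.9951 = 8.9889.

x_2* = 8.9889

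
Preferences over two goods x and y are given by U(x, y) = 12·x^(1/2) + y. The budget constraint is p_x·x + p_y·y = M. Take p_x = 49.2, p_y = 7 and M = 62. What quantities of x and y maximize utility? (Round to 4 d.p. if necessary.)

Set MRS = p_x/p_y: 6·x^(−1/2) = p_x/p_y.
Thus x* = (6·p_y/p_x)² — independent of M — with the rest of income spent on y.
Plugging in: x* = (6·7/49.2)² = 0.7287, y* = 3.7352.

x* = 0.7287, y* = 3.7352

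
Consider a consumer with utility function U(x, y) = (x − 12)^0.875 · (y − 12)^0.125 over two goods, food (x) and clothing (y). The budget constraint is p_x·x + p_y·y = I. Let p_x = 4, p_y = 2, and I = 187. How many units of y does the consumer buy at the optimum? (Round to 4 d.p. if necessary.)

y* = 19.1875

Discretionary income = 187 − 12·4 − 12·2 = 115; y* = 12 + 0.125·115/2 = 19.1875.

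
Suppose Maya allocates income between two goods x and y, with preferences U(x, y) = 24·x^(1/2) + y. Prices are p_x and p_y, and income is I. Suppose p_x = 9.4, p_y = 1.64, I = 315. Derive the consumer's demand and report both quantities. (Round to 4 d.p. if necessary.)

x* = 4.3832, y* = 166.9498

Utility is quasi-linear in y; the FOC for x is 12/√x = p_x/p_y.
Solve: √x = 12·p_y/p_x, so x*(p_x,p_y) = (12·p_y/p_x)², and y* = (I − p_x·x*)/p_y.
Plugging in: x* = (12·1.64/9.4)² = 4.3832, y* = 166.9498.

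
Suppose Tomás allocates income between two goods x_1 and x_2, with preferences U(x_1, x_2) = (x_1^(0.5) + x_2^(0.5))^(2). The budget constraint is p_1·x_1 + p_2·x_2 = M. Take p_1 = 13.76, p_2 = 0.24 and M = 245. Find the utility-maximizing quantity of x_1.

x_1* = 0.3052

MRS = MU_x_1/MU_x_2 = (x_2/x_1)^(0.5). Set equal to p_1/p_2.
Solve for the ratio: x_2/x_1 = [p_1/p_2]^(2).
Substitute x_2 = (x_2/x_1)·x_1 into the budget: x_1* = M/(p_1 + p_2·(x_2/x_1)).
Numerically x_2/x_1 = 3287.111111, so x_1* = 245/(13.76 + 0.24·3287.111111) = 0.3052.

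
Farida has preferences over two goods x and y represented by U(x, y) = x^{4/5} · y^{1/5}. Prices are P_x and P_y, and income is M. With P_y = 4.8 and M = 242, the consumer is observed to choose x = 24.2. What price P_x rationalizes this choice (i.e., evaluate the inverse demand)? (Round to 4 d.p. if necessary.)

P_x = 8

Tangency: MRS = 4·y/x = P_x/P_y.
Rearranging, P_y·y = (1/4)·P_x·x. Substituting into the budget gives P_x·x·(1 + (1/4)) = M.
Demand: x*(P_x,P_y,M) = 0.8·M/P_x and y* = 0.2·M/P_y.
Set x* = 24.2 in the demand function and solve for P_x: P_x = 8.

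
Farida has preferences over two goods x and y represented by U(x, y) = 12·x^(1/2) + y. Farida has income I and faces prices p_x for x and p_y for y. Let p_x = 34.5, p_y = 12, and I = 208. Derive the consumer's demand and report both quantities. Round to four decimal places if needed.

Set MRS = p_x/p_y: 6·x^(−1/2) = p_x/p_y.
Thus x* = (6·p_y/p_x)² — independent of I — with the rest of income spent on y.
Plugging in: x* = (6·12/34.5)² = 4.3554, y* = 4.8116.

x* = 4.3554, y* = 4.8116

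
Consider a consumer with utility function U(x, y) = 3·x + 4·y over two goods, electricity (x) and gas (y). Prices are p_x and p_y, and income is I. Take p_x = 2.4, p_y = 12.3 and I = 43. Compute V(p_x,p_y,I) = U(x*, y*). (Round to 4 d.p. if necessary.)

V = 53.75

Linear utility — the consumer picks whichever good has higher MU/price: 3/2.4 = 1.25 vs 4/12.3 = 0.3252.
x gives more utility per dollar, so spend all income on x: x* = I/p_x, y* = 0.
Numerically: x* = 17.9167, y* = 0.
Utility at the optimum: U(17.9167, 0) = 53.75.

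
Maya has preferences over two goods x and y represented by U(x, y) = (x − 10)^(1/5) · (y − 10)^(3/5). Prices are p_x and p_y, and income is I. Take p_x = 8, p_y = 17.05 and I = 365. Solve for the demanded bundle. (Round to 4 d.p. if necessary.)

x* = 13.5781, y* = 15.0367

MRS = (1/3)·(y−10)/(x−10). Tangency with p_x/p_y gives y−10 = 3·(p_x/p_y)·(x−10).
Substituting into the budget: x* = 10 + 0.25·(I − 10·p_x − 10·p_y)/p_x, and y* = 10 + 0.75·(…)/p_y.
Discretionary income = 365 − 10·8 − 10·17.05 = 114.5; x* = 10 + 0.25·114.5/8 = 13.5781; y* = 10 + 0.75·114.5/17.05 = 15.0367.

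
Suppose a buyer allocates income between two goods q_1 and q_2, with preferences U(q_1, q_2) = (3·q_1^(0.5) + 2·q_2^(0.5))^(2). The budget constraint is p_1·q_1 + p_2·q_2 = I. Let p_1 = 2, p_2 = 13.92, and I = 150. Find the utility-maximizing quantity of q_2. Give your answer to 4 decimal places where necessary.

From the CES first-order condition, (3/2)·(q_2/q_1)^(0.5) = p_1/p_2.
Solve for the ratio: q_2/q_1 = [(2/3)·p_1/p_2]^(2).
With the ratio pinned down, the budget gives q_1* = I/(p_1 + p_2·(q_2/q_1)) and q_2* = (q_2/q_1)·q_1*.
Numerically q_2/q_1 = 0.009175, so q_1* = 150/(2 + 13.92·0.009175) = 70.4982 and q_2* = 0.009175·70.4982 = 0.6468.

q_2* = 0.6468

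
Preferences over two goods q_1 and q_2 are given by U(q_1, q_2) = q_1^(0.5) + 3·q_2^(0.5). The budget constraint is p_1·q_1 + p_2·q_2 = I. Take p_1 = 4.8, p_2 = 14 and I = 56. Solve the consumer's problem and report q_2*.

MU_q_1 ∝ q_1^(-0.5), MU_q_2 ∝ 3·q_2^(-0.5), so MRS = (1/3)·(q_2/q_1)^(0.5) = p_1/p_2.
Hence q_2/q_1 = (3·p_1/p_2)^(1/(0.5)), i.e. raised to the 2 power.
With the ratio pinned down, the budget gives q_1* = I/(p_1 + p_2·(q_2/q_1)) and q_2* = (q_2/q_1)·q_1*.
Numerically q_2/q_1 = 1.057959, so q_1* = 56/(4.8 + 14·1.057959) = 2.8555 and q_2* = 1.057959·2.8555 = 3.021.

q_2* = 3.021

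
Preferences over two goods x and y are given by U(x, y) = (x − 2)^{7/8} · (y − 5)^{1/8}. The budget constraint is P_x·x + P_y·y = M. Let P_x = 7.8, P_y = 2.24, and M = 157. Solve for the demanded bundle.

This is Cobb-Douglas in (x−2, y−5): tangency gives 0.875·P_y·(y−5) = 0.125·P_x·(x−2).
Substituting into the budget: x* = 2 + 0.875·(M − 2·P_x − 5·P_y)/P_x, and y* = 5 + 0.125·(…)/P_y.
Discretionary income = 157 − 2·7.8 − 5·2.24 = 130.2; x* = 2 + 0.875·130.2/7.8 = 16.6058; y* = 5 + 0.125·130.2/2.24 = 12.2656.

x* = 16.6058, y* = 12.2656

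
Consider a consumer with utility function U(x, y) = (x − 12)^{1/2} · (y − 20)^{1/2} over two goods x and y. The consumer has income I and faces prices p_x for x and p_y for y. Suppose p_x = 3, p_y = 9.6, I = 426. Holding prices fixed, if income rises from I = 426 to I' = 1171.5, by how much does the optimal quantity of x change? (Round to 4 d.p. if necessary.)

Let x' = x−12, y' = y−20. MRS = y'/x' = p_x/p_y.
After buying the subsistence bundle (12, 20), a share 0.5 of the remaining income goes to x: x* = 12 + 0.5·(I − 12p_x − 20p_y)/p_x.
Discretionary income = 426 − 12·3 − 20·9.6 = 198; x* = 12 + 0.5·198/3 = 45.
At I' = 1171.5: x* = 169.25. Change: 169.25 − 45 = 124.25.

Δx* = 124.25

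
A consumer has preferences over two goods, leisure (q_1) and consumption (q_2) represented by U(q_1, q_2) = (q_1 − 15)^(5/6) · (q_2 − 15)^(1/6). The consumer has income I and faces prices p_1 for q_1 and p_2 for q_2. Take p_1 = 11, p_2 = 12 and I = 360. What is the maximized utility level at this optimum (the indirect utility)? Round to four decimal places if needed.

V = 0.8565

This is Cobb-Douglas in (q_1−15, q_2−15): tangency gives 5/6·p_2·(q_2−15) = 1/6·p_1·(q_1−15).
Substituting into the budget: q_1* = 15 + 5/6·(I − 15·p_1 − 15·p_2)/p_1, and q_2* = 15 + 1/6·(…)/p_2.
Discretionary income = 360 − 15·11 − 15·12 = 15; q_1* = 15 + 5/6·15/11 = 16.1364; q_2* = 15 + 1/6·15/12 = 15.2083.
Utility at the optimum: U(16.1364, 15.2083) = 0.8565.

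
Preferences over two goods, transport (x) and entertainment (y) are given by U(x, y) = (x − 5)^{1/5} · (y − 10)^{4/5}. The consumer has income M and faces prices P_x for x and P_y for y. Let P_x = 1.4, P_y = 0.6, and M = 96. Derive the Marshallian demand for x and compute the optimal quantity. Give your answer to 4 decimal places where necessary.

x* = 16.8571

MRS = (1/4)·(y−10)/(x−5). Tangency with P_x/P_y gives y−10 = 4·(P_x/P_y)·(x−5).
Substituting into the budget: x* = 5 + 0.2·(M − 5·P_x − 10·P_y)/P_x, and y* = 10 + 0.8·(…)/P_y.
Discretionary income = 96 − 5·1.4 − 10·0.6 = 83; x* = 5 + 0.2·83/1.4 = 16.8571.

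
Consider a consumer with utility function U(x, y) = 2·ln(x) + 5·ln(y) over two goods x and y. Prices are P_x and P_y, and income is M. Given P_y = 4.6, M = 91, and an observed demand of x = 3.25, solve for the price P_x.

The MRS is (2/5)·y/x. Set MRS = P_x/P_y.
So 2·P_y·y = 5·P_x·x; combined with the budget, a share 2/7 of income goes to x.
Demand: x*(P_x,P_y,M) = 2/7·M/P_x and y* = 5/7·M/P_y.
Set x* = 3.25 in the demand function and solve for P_x: P_x = 8.

P_x = 8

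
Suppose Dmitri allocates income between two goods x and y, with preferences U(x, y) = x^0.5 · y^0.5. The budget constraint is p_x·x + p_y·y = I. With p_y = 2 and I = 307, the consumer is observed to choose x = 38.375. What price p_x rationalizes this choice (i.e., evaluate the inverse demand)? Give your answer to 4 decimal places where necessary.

Tangency: MRS = y/x = p_x/p_y.
So 0.5·p_y·y = 0.5·p_x·x; combined with the budget, a share 0.5 of income goes to x.
Demand: x*(p_x,p_y,I) = 0.5·I/p_x and y* = 0.5·I/p_y.
Set x* = 38.375 in the demand function and solve for p_x: p_x = 4.

p_x = 4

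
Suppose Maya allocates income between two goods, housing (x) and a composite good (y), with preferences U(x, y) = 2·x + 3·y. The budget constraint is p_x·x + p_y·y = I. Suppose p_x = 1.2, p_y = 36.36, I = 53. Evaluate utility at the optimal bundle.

V = 88.3333

Perfect substitutes: compare marginal utility per dollar. 2/p_x vs 3/p_y → 1.6667 vs 0.0825.
x gives more utility per dollar, so spend all income on x: x* = I/p_x, y* = 0.
Numerically: x* = 44.1667, y* = 0.
Utility at the optimum: U(44.1667, 0) = 88.3333.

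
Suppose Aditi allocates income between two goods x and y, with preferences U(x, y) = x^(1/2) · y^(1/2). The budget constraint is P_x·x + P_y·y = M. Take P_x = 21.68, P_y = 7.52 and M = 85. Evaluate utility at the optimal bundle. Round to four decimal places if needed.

V = 3.3285

MU_x/MU_y = (0.5·y)/(0.5·x); tangency sets this equal to P_x/P_y.
So 0.5·P_y·y = 0.5·P_x·x; combined with the budget, a share 0.5 of income goes to x.
Demand: x*(P_x,P_y,M) = 0.5·M/P_x and y* = 0.5·M/P_y.
At P_x=21.68, P_y=7.52, M=85: x* = 0.5·85/21.68 = 1.9603, y* = 5.6516.
Utility at the optimum: U(1.9603, 5.6516) = 3.3285.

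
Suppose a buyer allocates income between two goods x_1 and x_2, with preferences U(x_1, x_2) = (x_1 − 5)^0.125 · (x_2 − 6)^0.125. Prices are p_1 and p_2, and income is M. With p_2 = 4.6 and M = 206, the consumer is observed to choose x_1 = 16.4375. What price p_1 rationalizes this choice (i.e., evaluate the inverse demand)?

p_1 = 6.4

This is Cobb-Douglas in (x_1−5, x_2−6): tangency gives 0.125·p_2·(x_2−6) = 0.125·p_1·(x_1−5).
After buying the subsistence bundle (5, 6), a share 0.5 of the remaining income goes to x_1: x_1* = 5 + 0.5·(M − 5p_1 − 6p_2)/p_1.
Set x_1* = 16.4375 in the demand function and solve for p_1: p_1 = 6.4.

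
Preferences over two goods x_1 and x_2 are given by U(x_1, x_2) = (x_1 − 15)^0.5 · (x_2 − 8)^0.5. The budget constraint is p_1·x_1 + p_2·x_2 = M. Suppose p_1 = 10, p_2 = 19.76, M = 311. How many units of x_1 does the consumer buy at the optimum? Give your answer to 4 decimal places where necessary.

After buying the subsistence bundle (15, 8), a share 0.5 of the remaining income goes to x_1: x_1* = 15 + 0.5·(M − 15p_1 − 8p_2)/p_1.
Discretionary income = 311 − 15·10 − 8·19.76 = 2.92; x_1* = 15 + 0.5·2.92/10 = 15.146.

x_1* = 15.146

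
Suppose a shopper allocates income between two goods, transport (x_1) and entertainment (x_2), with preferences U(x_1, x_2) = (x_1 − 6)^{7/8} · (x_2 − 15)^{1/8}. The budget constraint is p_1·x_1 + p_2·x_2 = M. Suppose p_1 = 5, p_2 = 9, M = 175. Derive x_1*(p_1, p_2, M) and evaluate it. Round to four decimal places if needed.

This is Cobb-Douglas in (x_1−6, x_2−15): tangency gives 0.875·p_2·(x_2−15) = 0.125·p_1·(x_1−6).
Substituting into the budget: x_1* = 6 + 0.875·(M − 6·p_1 − 15·p_2)/p_1, and x_2* = 15 + 0.125·(…)/p_2.
Discretionary income = 175 − 6·5 − 15·9 = 10; x_1* = 6 + 0.875·10/5 = 7.75.

x_1* = 7.75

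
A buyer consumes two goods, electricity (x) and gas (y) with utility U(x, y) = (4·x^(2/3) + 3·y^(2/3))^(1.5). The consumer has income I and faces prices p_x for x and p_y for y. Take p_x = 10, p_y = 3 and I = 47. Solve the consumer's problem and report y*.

y* = 12.9121

MU_x ∝ 4·x^(-1/3), MU_y ∝ 3·y^(-1/3), so MRS = (4/3)·(y/x)^(1/3) = p_x/p_y.
Solve for the ratio: y/x = [(3/4)·p_x/p_y]^(3).
Substitute y = (y/x)·x into the budget: x* = I/(p_x + p_y·(y/x)).
Numerically y/x = 15.625, so x* = 47/(10 + 3·15.625) = 0.8264 and y* = 15.625·0.8264 = 12.9121.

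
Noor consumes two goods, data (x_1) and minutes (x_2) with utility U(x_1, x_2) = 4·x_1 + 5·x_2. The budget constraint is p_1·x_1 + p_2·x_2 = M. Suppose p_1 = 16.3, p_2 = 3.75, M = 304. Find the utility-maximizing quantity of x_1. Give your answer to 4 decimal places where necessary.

x_1* = 0

x_2 gives more utility per dollar, so spend all income on x_2: x_2* = M/p_2, x_1* = 0.
Numerically: x_1* = 0, x_2* = 81.0667.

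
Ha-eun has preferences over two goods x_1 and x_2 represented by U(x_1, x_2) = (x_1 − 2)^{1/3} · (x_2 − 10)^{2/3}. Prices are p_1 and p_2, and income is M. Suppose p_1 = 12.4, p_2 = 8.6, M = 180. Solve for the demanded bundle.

x_1* = 3.8602, x_2* = 15.3643

Discretionary income = 180 − 2·12.4 − 10·8.6 = 69.2; x_1* = 2 + 1/3·69.2/12.4 = 3.8602; x_2* = 10 + 2/3·69.2/8.6 = 15.3643.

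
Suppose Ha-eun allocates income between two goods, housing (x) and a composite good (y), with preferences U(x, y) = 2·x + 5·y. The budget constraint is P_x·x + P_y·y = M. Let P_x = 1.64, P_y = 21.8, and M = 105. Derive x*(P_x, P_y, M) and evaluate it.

Perfect substitutes: compare marginal utility per dollar. 2/P_x vs 5/P_y → 1.2195 vs 0.2294.
x gives more utility per dollar, so spend all income on x: x* = M/P_x, y* = 0.
Numerically: x* = 64.0244, y* = 0.

x* = 64.0244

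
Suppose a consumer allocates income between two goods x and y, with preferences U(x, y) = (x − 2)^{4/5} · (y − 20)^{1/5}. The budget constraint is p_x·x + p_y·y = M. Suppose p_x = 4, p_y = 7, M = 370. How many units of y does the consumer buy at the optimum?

Let x' = x−2, y' = y−20. MRS = 4·y'/x' = p_x/p_y.
Substituting into the budget: x* = 2 + 0.8·(M − 2·p_x − 20·p_y)/p_x, and y* = 20 + 0.2·(…)/p_y.
Discretionary income = 370 − 2·4 − 20·7 = 222; y* = 20 + 0.2·222/7 = 26.3429.

y* = 26.3429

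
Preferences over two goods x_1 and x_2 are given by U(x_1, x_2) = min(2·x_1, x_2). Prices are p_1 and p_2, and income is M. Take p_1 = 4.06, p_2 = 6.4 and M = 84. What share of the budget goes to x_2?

share on x_2 = 0.7592

With perfect complements, no substitution: consume in ratio x_1:x_2 = 1:2.
Budget: p_1·x_1 + p_2·2·x_1 = M, so (p_1 + 2·p_2)·x_1 = M.
Demand: x_1*(p_1,p_2,M) = M/(p_1 + 2·p_2), x_2* = 2·M/(p_1 + 2·p_2).
Here 4.06 + 2·6.4 = 16.86, giving x_1* = 4.9822 and x_2* = 9.9644.
Expenditure on x_2: 6.4·9.9644 = 63.7722; share = 0.7592.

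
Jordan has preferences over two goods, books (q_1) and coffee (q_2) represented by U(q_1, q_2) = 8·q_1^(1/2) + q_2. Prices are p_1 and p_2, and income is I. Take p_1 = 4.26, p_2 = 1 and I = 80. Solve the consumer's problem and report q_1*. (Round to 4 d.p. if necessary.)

q_1* = 0.8817

Utility is quasi-linear in q_2; the FOC for q_1 is 4/√q_1 = p_1/p_2.
Thus q_1* = (4·p_2/p_1)² — independent of I — with the rest of income spent on q_2.
Plugging in: q_1* = (4·1/4.26)² = 0.8817.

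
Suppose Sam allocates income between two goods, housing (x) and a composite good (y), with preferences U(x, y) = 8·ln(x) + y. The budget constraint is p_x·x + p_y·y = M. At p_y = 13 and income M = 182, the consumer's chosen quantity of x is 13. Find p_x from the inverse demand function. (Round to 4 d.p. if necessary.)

Set MRS = p_x/p_y: (8/x)/1 = p_x/p_y.
So x*(p_x,p_y) = 8·p_y/p_x, independent of income; and y* = (M − 8·p_y)/p_y.
Set x* = 13 in the demand function and solve for p_x: p_x = 8.

p_x = 8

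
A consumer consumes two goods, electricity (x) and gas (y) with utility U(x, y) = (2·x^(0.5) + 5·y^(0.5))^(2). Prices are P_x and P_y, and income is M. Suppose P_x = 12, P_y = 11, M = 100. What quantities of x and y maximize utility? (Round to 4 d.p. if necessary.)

x* = 1.0659, y* = 7.9281

From the CES first-order condition, (2/5)·(y/x)^(0.5) = P_x/P_y.
Solve for the ratio: y/x = [(5/2)·P_x/P_y]^(2).
With the ratio pinned down, the budget gives x* = M/(P_x + P_y·(y/x)) and y* = (y/x)·x*.
Numerically y/x = 7.438017, so x* = 100/(12 + 11·7.438017) = 1.0659 and y* = 7.438017·1.0659 = 7.9281.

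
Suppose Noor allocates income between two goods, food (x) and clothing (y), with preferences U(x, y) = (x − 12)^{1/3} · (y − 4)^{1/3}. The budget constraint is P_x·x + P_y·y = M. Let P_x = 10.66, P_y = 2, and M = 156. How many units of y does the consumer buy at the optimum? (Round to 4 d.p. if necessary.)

y* = 9.02

Let x' = x−12, y' = y−4. MRS = y'/x' = P_x/P_y.
After buying the subsistence bundle (12, 4), a share 0.5 of the remaining income goes to x: x* = 12 + 0.5·(M − 12P_x − 4P_y)/P_x.
Discretionary income = 156 − 12·10.66 − 4·2 = 20.08; y* = 4 + 0.5·20.08/2 = 9.02.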